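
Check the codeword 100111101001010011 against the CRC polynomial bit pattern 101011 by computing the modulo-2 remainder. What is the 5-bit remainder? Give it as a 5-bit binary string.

Modulo-2 division of 100111101001010011 by 101011:
  pos 0: 100111 XOR 101011 = 001100
  pos 2: 110010 XOR 101011 = 011001
  pos 3: 110011 XOR 101011 = 011000
  pos 4: 110000 XOR 101011 = 011011
  pos 5: 110110 XOR 101011 = 011101
  pos 6: 111011 XOR 101011 = 010000
  pos 7: 100000 XOR 101011 = 001011
  pos 9: 101110 XOR 101011 = 000101
  pos 12: 101011 XOR 101011 = 000000
Remainder = 00000 (zero — the frame passes the CRC check).

00000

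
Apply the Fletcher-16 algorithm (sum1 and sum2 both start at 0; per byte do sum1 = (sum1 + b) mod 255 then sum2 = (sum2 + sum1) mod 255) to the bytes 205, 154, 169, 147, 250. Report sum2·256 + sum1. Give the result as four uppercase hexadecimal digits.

8EA0

Running sums (mod 255):
  after byte 0 (205): sum1=205, sum2=205
  after byte 1 (154): sum1=104, sum2=54
  after byte 2 (169): sum1=18, sum2=72
  after byte 3 (147): sum1=165, sum2=237
  after byte 4 (250): sum1=160, sum2=142
Checksum = sum2·256 + sum1 = 142·256 + 160 = 36512 = 0x8EA0.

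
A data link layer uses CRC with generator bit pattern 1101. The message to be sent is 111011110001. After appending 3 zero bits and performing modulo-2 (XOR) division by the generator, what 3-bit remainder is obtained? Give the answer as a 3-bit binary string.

Append 3 zeros: 111011110001000. Divide by 1101 (XOR where the leading bit is 1):
  pos 0: 1110 XOR 1101 = 0011
  pos 2: 1111 XOR 1101 = 0010
  pos 4: 1011 XOR 1101 = 0110
  pos 5: 1100 XOR 1101 = 0001
  pos 8: 1001 XOR 1101 = 0100
  pos 9: 1000 XOR 1101 = 0101
  pos 10: 1010 XOR 1101 = 0111
  pos 11: 1110 XOR 1101 = 0011
Remainder (last 3 bits) = 011. This is the CRC / FCS.

011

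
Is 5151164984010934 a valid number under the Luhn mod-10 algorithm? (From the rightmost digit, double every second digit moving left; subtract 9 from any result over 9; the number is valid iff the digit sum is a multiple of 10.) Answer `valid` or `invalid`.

From the right, keep odd positions and double even positions (subtract 9 from any doubled value over 9):
  doubled (positions 2,4,...): 6 0 0 7 8 2 1 1 → sum 25
  kept (positions 1,3,...): 4 9 1 4 9 6 1 1 → sum 35
Total = 60.
60 mod 10 = 0, so the number is valid.

valid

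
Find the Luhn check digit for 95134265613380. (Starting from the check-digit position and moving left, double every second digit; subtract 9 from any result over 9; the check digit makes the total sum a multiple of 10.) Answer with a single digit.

3

Partial digits right→left: 0 8 3 3 1 6 5 6 2 4 3 1 5 9
Double every second digit counting from the check-digit position (so the 1st, 3rd, 5th, ... of the partial from the right).
  doubled (with −9 where >9): 0 6 2 1 4 6 1 → sum 20
  kept as-is: 8 3 6 6 4 1 9 → sum 37
Total = 20 + 37 = 57.
Check digit = (10 − (57 mod 10)) mod 10 = 3.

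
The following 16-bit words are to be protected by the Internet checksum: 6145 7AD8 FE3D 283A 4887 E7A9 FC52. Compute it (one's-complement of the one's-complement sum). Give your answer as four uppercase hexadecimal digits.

One's-complement addition (fold any carry out of bit 15 back into bit 0):
  0x6145 + 0x7AD8 = 0x0DC1D
  0xDC1D + 0xFE3D = 0x1DA5A → wrap carry → 0xDA5B
  0xDA5B + 0x283A = 0x10295 → wrap carry → 0x0296
  0x0296 + 0x4887 = 0x04B1D
  0x4B1D + 0xE7A9 = 0x132C6 → wrap carry → 0x32C7
  0x32C7 + 0xFC52 = 0x12F19 → wrap carry → 0x2F1A
One's-complement sum = 0x2F1A.
Checksum = ~0x2F1A & 0xFFFF = 0xD0E5.

D0E5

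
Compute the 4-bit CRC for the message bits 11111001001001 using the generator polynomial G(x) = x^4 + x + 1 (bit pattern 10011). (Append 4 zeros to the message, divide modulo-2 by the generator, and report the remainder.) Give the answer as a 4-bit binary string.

Append 4 zeros: 111110010010010000. Divide by 10011 (XOR where the leading bit is 1):
  pos 0: 11111 XOR 10011 = 01100
  pos 1: 11000 XOR 10011 = 01011
  pos 2: 10110 XOR 10011 = 00101
  pos 4: 10110 XOR 10011 = 00101
  pos 6: 10101 XOR 10011 = 00110
  pos 8: 11000 XOR 10011 = 01011
  pos 9: 10111 XOR 10011 = 00100
  pos 11: 10000 XOR 10011 = 00011
Remainder (last 4 bits) = 1100. This is the CRC / FCS.

1100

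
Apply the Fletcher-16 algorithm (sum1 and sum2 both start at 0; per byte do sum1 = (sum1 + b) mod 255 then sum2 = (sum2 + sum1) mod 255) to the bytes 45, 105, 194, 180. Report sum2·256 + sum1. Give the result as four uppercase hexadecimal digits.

2B0E

Running sums (mod 255):
  after byte 0 (45): sum1=45, sum2=45
  after byte 1 (105): sum1=150, sum2=195
  after byte 2 (194): sum1=89, sum2=29
  after byte 3 (180): sum1=14, sum2=43
Checksum = sum2·256 + sum1 = 43·256 + 14 = 11022 = 0x2B0E.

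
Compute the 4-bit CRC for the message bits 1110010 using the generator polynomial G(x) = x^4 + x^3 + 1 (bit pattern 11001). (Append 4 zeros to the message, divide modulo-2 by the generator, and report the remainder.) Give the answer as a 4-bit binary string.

Append 4 zeros: 11100100000. Divide by 11001 (XOR where the leading bit is 1):
  pos 0: 11100 XOR 11001 = 00101
  pos 2: 10110 XOR 11001 = 01111
  pos 3: 11110 XOR 11001 = 00111
  pos 5: 11100 XOR 11001 = 00101
Remainder (last 4 bits) = 1010. This is the CRC / FCS.

1010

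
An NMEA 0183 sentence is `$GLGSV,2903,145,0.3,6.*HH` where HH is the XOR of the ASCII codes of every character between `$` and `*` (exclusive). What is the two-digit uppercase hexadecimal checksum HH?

XOR the ASCII codes of the payload characters:
  'G' = 0x47 → acc = 0x47
  'L' = 0x4C → acc = 0x0B
  'G' = 0x47 → acc = 0x4C
  'S' = 0x53 → acc = 0x1F
  'V' = 0x56 → acc = 0x49
  ',' = 0x2C → acc = 0x65
  '2' = 0x32 → acc = 0x57
  '9' = 0x39 → acc = 0x6E
  '0' = 0x30 → acc = 0x5E
  '3' = 0x33 → acc = 0x6D
  ',' = 0x2C → acc = 0x41
  '1' = 0x31 → acc = 0x70
  '4' = 0x34 → acc = 0x44
  '5' = 0x35 → acc = 0x71
  ',' = 0x2C → acc = 0x5D
  '0' = 0x30 → acc = 0x6D
  '.' = 0x2E → acc = 0x43
  '3' = 0x33 → acc = 0x70
  ',' = 0x2C → acc = 0x5C
  '6' = 0x36 → acc = 0x6A
  '.' = 0x2E → acc = 0x44
Checksum = 0x44.

44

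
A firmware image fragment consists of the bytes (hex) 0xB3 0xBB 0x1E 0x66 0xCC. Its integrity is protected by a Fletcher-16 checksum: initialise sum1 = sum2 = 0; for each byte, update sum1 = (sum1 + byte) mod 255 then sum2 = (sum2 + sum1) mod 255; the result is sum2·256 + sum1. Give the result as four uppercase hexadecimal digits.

Running sums (mod 255):
  after byte 0 (0xB3): sum1=179, sum2=179
  after byte 1 (0xBB): sum1=111, sum2=35
  after byte 2 (0x1E): sum1=141, sum2=176
  after byte 3 (0x66): sum1=243, sum2=164
  after byte 4 (0xCC): sum1=192, sum2=101
Checksum = sum2·256 + sum1 = 101·256 + 192 = 26048 = 0x65C0.

65C0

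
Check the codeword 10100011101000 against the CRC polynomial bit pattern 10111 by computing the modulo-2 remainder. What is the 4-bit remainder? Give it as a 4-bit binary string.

0000

Modulo-2 division of 10100011101000 by 10111:
  pos 0: 10100 XOR 10111 = 00011
  pos 3: 11011 XOR 10111 = 01100
  pos 4: 11001 XOR 10111 = 01110
  pos 5: 11100 XOR 10111 = 01011
  pos 6: 10111 XOR 10111 = 00000
Remainder = 0000 (zero — the frame passes the CRC check).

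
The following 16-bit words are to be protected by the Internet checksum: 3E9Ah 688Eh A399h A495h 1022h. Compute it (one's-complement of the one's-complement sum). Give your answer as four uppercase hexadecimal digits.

0086

One's-complement addition (fold any carry out of bit 15 back into bit 0):
  0x3E9A + 0x688E = 0x0A728
  0xA728 + 0xA399 = 0x14AC1 → wrap carry → 0x4AC2
  0x4AC2 + 0xA495 = 0x0EF57
  0xEF57 + 0x1022 = 0x0FF79
One's-complement sum = 0xFF79.
Checksum = ~0xFF79 & 0xFFFF = 0x0086.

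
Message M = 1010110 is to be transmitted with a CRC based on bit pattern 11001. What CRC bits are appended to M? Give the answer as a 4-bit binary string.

0000

Append 4 zeros: 10101100000. Divide by 11001 (XOR where the leading bit is 1):
  pos 0: 10101 XOR 11001 = 01100
  pos 1: 11001 XOR 11001 = 00000
Remainder (last 4 bits) = 0000. This is the CRC / FCS.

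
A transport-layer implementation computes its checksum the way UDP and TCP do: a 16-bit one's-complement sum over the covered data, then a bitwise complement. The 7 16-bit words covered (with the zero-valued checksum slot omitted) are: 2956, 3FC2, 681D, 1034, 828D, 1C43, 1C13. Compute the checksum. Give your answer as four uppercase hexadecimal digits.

One's-complement addition (fold any carry out of bit 15 back into bit 0):
  0x2956 + 0x3FC2 = 0x06918
  0x6918 + 0x681D = 0x0D135
  0xD135 + 0x1034 = 0x0E169
  0xE169 + 0x828D = 0x163F6 → wrap carry → 0x63F7
  0x63F7 + 0x1C43 = 0x0803A
  0x803A + 0x1C13 = 0x09C4D
One's-complement sum = 0x9C4D.
Checksum = ~0x9C4D & 0xFFFF = 0x63B2.

63B2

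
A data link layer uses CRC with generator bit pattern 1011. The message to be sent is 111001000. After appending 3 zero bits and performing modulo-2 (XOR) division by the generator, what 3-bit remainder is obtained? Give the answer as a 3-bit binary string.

Append 3 zeros: 111001000000. Divide by 1011 (XOR where the leading bit is 1):
  pos 0: 1110 XOR 1011 = 0101
  pos 1: 1010 XOR 1011 = 0001
  pos 4: 1100 XOR 1011 = 0111
  pos 5: 1110 XOR 1011 = 0101
  pos 6: 1010 XOR 1011 = 0001
Remainder (last 3 bits) = 100. This is the CRC / FCS.

100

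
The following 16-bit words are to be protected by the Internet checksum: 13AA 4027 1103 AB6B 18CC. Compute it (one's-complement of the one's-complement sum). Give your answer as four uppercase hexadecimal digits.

D6F3

One's-complement addition (fold any carry out of bit 15 back into bit 0):
  0x13AA + 0x4027 = 0x053D1
  0x53D1 + 0x1103 = 0x064D4
  0x64D4 + 0xAB6B = 0x1103F → wrap carry → 0x1040
  0x1040 + 0x18CC = 0x0290C
One's-complement sum = 0x290C.
Checksum = ~0x290C & 0xFFFF = 0xD6F3.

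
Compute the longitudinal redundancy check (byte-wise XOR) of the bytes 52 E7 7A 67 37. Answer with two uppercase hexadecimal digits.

XOR the bytes together:
  start with 0x52
  0x52 ⊕ 0xE7 = 0xB5
  0xB5 ⊕ 0x7A = 0xCF
  0xCF ⊕ 0x67 = 0xA8
  0xA8 ⊕ 0x37 = 0x9F

9F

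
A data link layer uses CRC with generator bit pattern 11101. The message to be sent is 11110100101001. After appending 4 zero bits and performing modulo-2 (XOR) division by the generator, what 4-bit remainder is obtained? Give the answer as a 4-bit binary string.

Append 4 zeros: 111101001010010000. Divide by 11101 (XOR where the leading bit is 1):
  pos 0: 11110 XOR 11101 = 00011
  pos 3: 11100 XOR 11101 = 00001
  pos 7: 11010 XOR 11101 = 00111
  pos 9: 11101 XOR 11101 = 00000
Remainder (last 4 bits) = 0000. This is the CRC / FCS.

0000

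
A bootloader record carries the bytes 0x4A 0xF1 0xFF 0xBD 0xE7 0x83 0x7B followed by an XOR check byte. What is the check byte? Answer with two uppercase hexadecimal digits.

E6

XOR the bytes together:
  start with 0x4A
  0x4A ⊕ 0xF1 = 0xBB
  0xBB ⊕ 0xFF = 0x44
  0x44 ⊕ 0xBD = 0xF9
  0xF9 ⊕ 0xE7 = 0x1E
  0x1E ⊕ 0x83 = 0x9D
  0x9D ⊕ 0x7B = 0xE6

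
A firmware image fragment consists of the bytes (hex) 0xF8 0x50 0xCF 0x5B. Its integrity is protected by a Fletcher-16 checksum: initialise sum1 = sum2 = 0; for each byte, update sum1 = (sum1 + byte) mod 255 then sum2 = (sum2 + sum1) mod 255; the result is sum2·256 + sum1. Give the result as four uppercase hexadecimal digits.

Running sums (mod 255):
  after byte 0 (0xF8): sum1=248, sum2=248
  after byte 1 (0x50): sum1=73, sum2=66
  after byte 2 (0xCF): sum1=25, sum2=91
  after byte 3 (0x5B): sum1=116, sum2=207
Checksum = sum2·256 + sum1 = 207·256 + 116 = 53108 = 0xCF74.

CF74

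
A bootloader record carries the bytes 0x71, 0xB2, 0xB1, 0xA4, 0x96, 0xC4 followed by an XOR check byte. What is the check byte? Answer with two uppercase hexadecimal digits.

84

XOR the bytes together:
  start with 0x71
  0x71 ⊕ 0xB2 = 0xC3
  0xC3 ⊕ 0xB1 = 0x72
  0x72 ⊕ 0xA4 = 0xD6
  0xD6 ⊕ 0x96 = 0x40
  0x40 ⊕ 0xC4 = 0x84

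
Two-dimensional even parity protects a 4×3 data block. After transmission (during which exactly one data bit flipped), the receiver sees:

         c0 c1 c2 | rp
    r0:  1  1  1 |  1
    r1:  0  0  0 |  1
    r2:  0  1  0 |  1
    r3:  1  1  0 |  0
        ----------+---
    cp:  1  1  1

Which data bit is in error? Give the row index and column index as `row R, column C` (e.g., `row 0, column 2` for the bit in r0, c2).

row 1, column 0

Recompute each row's even parity and compare to rp:
  r0: data parity 1, sent rp 1 → ok
  r1: data parity 0, sent rp 1 → mismatch
  r2: data parity 1, sent rp 1 → ok
  r3: data parity 0, sent rp 0 → ok
Recompute each column's even parity and compare to cp:
  c0: data parity 0, sent cp 1 → mismatch
  c1: data parity 1, sent cp 1 → ok
  c2: data parity 1, sent cp 1 → ok
Exactly one row (r1) and one column (c0) fail → the flipped bit is at their intersection.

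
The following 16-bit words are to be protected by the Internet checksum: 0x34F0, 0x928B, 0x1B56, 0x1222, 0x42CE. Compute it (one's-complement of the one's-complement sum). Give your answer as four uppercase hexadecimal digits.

C83D

One's-complement addition (fold any carry out of bit 15 back into bit 0):
  0x34F0 + 0x928B = 0x0C77B
  0xC77B + 0x1B56 = 0x0E2D1
  0xE2D1 + 0x1222 = 0x0F4F3
  0xF4F3 + 0x42CE = 0x137C1 → wrap carry → 0x37C2
One's-complement sum = 0x37C2.
Checksum = ~0x37C2 & 0xFFFF = 0xC83D.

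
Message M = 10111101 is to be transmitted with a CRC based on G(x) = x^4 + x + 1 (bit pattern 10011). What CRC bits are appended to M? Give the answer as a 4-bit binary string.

Append 4 zeros: 101111010000. Divide by 10011 (XOR where the leading bit is 1):
  pos 0: 10111 XOR 10011 = 00100
  pos 2: 10010 XOR 10011 = 00001
  pos 6: 11000 XOR 10011 = 01011
  pos 7: 10110 XOR 10011 = 00101
Remainder (last 4 bits) = 0101. This is the CRC / FCS.

0101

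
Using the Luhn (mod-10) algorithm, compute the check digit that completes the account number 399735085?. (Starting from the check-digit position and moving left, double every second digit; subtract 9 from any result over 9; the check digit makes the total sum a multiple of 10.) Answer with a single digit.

9

Partial digits right→left: 5 8 0 5 3 7 9 9 3
Double every second digit counting from the check-digit position (so the 1st, 3rd, 5th, ... of the partial from the right).
  doubled (with −9 where >9): 1 0 6 9 6 → sum 22
  kept as-is: 8 5 7 9 → sum 29
Total = 22 + 29 = 51.
Check digit = (10 − (51 mod 10)) mod 10 = 9.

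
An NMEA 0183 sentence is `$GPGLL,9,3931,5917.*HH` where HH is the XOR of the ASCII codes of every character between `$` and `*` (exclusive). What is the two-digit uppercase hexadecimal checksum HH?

69

XOR the ASCII codes of the payload characters:
  'G' = 0x47 → acc = 0x47
  'P' = 0x50 → acc = 0x17
  'G' = 0x47 → acc = 0x50
  'L' = 0x4C → acc = 0x1C
  'L' = 0x4C → acc = 0x50
  ',' = 0x2C → acc = 0x7C
  '9' = 0x39 → acc = 0x45
  ',' = 0x2C → acc = 0x69
  '3' = 0x33 → acc = 0x5A
  '9' = 0x39 → acc = 0x63
  '3' = 0x33 → acc = 0x50
  '1' = 0x31 → acc = 0x61
  ',' = 0x2C → acc = 0x4D
  '5' = 0x35 → acc = 0x78
  '9' = 0x39 → acc = 0x41
  '1' = 0x31 → acc = 0x70
  '7' = 0x37 → acc = 0x47
  '.' = 0x2E → acc = 0x69
Checksum = 0x69.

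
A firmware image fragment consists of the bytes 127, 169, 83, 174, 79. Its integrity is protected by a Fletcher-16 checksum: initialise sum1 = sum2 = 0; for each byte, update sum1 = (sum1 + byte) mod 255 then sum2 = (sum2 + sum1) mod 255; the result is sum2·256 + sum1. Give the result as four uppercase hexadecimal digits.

CA7A

Running sums (mod 255):
  after byte 0 (127): sum1=127, sum2=127
  after byte 1 (169): sum1=41, sum2=168
  after byte 2 (83): sum1=124, sum2=37
  after byte 3 (174): sum1=43, sum2=80
  after byte 4 (79): sum1=122, sum2=202
Checksum = sum2·256 + sum1 = 202·256 + 122 = 51834 = 0xCA7A.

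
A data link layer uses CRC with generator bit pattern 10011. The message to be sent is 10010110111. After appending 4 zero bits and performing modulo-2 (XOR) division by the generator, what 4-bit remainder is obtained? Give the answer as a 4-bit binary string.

Append 4 zeros: 100101101110000. Divide by 10011 (XOR where the leading bit is 1):
  pos 0: 10010 XOR 10011 = 00001
  pos 4: 11101 XOR 10011 = 01110
  pos 5: 11101 XOR 10011 = 01110
  pos 6: 11101 XOR 10011 = 01110
  pos 7: 11100 XOR 10011 = 01111
  pos 8: 11110 XOR 10011 = 01101
  pos 9: 11010 XOR 10011 = 01001
  pos 10: 10010 XOR 10011 = 00001
Remainder (last 4 bits) = 0001. This is the CRC / FCS.

0001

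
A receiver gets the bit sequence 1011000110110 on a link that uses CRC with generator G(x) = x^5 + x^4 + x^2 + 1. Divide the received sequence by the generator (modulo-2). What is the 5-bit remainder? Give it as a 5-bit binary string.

00001

Modulo-2 division of 1011000110110 by 110101:
  pos 0: 101100 XOR 110101 = 011001
  pos 1: 110010 XOR 110101 = 000111
  pos 4: 111110 XOR 110101 = 001011
  pos 6: 101111 XOR 110101 = 011010
  pos 7: 110100 XOR 110101 = 000001
Remainder = 00001 (nonzero — an error is detected).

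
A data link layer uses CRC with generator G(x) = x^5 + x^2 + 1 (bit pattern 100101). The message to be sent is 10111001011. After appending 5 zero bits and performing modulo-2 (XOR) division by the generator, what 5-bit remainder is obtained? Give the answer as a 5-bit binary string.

01000

Append 5 zeros: 1011100101100000. Divide by 100101 (XOR where the leading bit is 1):
  pos 0: 101110 XOR 100101 = 001011
  pos 2: 101101 XOR 100101 = 001000
  pos 4: 100001 XOR 100101 = 000100
  pos 7: 100100 XOR 100101 = 000001
Remainder (last 5 bits) = 01000. This is the CRC / FCS.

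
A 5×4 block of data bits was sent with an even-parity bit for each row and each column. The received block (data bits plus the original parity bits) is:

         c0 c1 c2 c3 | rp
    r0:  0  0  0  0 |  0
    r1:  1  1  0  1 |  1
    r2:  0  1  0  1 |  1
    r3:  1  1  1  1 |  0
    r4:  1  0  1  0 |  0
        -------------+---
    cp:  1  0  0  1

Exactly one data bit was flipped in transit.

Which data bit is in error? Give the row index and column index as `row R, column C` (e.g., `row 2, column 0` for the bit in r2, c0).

Recompute each row's even parity and compare to rp:
  r0: data parity 0, sent rp 0 → ok
  r1: data parity 1, sent rp 1 → ok
  r2: data parity 0, sent rp 1 → mismatch
  r3: data parity 0, sent rp 0 → ok
  r4: data parity 0, sent rp 0 → ok
Recompute each column's even parity and compare to cp:
  c0: data parity 1, sent cp 1 → ok
  c1: data parity 1, sent cp 0 → mismatch
  c2: data parity 0, sent cp 0 → ok
  c3: data parity 1, sent cp 1 → ok
Exactly one row (r2) and one column (c1) fail → the flipped bit is at their intersection.

row 2, column 1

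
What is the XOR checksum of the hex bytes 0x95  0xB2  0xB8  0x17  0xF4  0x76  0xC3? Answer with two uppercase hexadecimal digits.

XOR the bytes together:
  start with 0x95
  0x95 ⊕ 0xB2 = 0x27
  0x27 ⊕ 0xB8 = 0x9F
  0x9F ⊕ 0x17 = 0x88
  0x88 ⊕ 0xF4 = 0x7C
  0x7C ⊕ 0x76 = 0x0A
  0x0A ⊕ 0xC3 = 0xC9

C9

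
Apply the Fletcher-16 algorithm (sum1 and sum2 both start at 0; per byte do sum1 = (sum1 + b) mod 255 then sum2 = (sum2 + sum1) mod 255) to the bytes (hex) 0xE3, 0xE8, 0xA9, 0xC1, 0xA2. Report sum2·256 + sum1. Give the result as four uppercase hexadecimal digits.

3ADA

Running sums (mod 255):
  after byte 0 (0xE3): sum1=227, sum2=227
  after byte 1 (0xE8): sum1=204, sum2=176
  after byte 2 (0xA9): sum1=118, sum2=39
  after byte 3 (0xC1): sum1=56, sum2=95
  after byte 4 (0xA2): sum1=218, sum2=58
Checksum = sum2·256 + sum1 = 58·256 + 218 = 15066 = 0x3ADA.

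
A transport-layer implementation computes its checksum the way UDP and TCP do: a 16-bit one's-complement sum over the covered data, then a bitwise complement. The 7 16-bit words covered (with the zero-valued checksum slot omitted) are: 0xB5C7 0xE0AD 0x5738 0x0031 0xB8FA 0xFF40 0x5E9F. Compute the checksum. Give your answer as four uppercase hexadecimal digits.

FB45

One's-complement addition (fold any carry out of bit 15 back into bit 0):
  0xB5C7 + 0xE0AD = 0x19674 → wrap carry → 0x9675
  0x9675 + 0x5738 = 0x0EDAD
  0xEDAD + 0x0031 = 0x0EDDE
  0xEDDE + 0xB8FA = 0x1A6D8 → wrap carry → 0xA6D9
  0xA6D9 + 0xFF40 = 0x1A619 → wrap carry → 0xA61A
  0xA61A + 0x5E9F = 0x104B9 → wrap carry → 0x04BA
One's-complement sum = 0x04BA.
Checksum = ~0x04BA & 0xFFFF = 0xFB45.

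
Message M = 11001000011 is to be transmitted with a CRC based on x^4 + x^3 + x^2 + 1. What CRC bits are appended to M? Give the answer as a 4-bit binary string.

Append 4 zeros: 110010000110000. Divide by 11101 (XOR where the leading bit is 1):
  pos 0: 11001 XOR 11101 = 00100
  pos 2: 10000 XOR 11101 = 01101
  pos 3: 11010 XOR 11101 = 00111
  pos 5: 11101 XOR 11101 = 00000
  pos 10: 10000 XOR 11101 = 01101
Remainder (last 4 bits) = 1101. This is the CRC / FCS.

1101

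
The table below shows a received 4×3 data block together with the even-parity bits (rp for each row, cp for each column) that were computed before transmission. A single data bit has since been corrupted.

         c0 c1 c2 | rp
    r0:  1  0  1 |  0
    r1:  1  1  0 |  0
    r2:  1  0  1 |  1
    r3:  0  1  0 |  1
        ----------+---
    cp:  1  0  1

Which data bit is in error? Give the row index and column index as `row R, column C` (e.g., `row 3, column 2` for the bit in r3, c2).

row 2, column 2

Recompute each row's even parity and compare to rp:
  r0: data parity 0, sent rp 0 → ok
  r1: data parity 0, sent rp 0 → ok
  r2: data parity 0, sent rp 1 → mismatch
  r3: data parity 1, sent rp 1 → ok
Recompute each column's even parity and compare to cp:
  c0: data parity 1, sent cp 1 → ok
  c1: data parity 0, sent cp 0 → ok
  c2: data parity 0, sent cp 1 → mismatch
Exactly one row (r2) and one column (c2) fail → the flipped bit is at their intersection.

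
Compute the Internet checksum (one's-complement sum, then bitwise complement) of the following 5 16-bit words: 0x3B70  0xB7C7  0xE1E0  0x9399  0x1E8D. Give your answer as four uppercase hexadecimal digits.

78C0

One's-complement addition (fold any carry out of bit 15 back into bit 0):
  0x3B70 + 0xB7C7 = 0x0F337
  0xF337 + 0xE1E0 = 0x1D517 → wrap carry → 0xD518
  0xD518 + 0x9399 = 0x168B1 → wrap carry → 0x68B2
  0x68B2 + 0x1E8D = 0x0873F
One's-complement sum = 0x873F.
Checksum = ~0x873F & 0xFFFF = 0x78C0.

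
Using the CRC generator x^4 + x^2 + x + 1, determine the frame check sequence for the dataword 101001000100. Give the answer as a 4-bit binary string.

1010

Append 4 zeros: 1010010001000000. Divide by 10111 (XOR where the leading bit is 1):
  pos 0: 10100 XOR 10111 = 00011
  pos 3: 11100 XOR 10111 = 01011
  pos 4: 10110 XOR 10111 = 00001
  pos 8: 11000 XOR 10111 = 01111
  pos 9: 11110 XOR 10111 = 01001
  pos 10: 10010 XOR 10111 = 00101
Remainder (last 4 bits) = 1010. This is the CRC / FCS.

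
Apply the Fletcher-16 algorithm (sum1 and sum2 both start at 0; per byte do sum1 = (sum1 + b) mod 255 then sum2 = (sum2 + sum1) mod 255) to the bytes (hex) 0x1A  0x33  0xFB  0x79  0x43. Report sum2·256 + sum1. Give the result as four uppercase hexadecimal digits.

Running sums (mod 255):
  after byte 0 (0x1A): sum1=26, sum2=26
  after byte 1 (0x33): sum1=77, sum2=103
  after byte 2 (0xFB): sum1=73, sum2=176
  after byte 3 (0x79): sum1=194, sum2=115
  after byte 4 (0x43): sum1=6, sum2=121
Checksum = sum2·256 + sum1 = 121·256 + 6 = 30982 = 0x7906.

7906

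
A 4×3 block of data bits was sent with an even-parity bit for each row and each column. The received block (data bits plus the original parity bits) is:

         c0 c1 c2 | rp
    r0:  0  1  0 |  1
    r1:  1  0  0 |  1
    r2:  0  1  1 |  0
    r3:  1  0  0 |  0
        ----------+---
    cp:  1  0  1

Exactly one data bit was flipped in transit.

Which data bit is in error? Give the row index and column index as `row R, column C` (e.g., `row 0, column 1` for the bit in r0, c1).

row 3, column 0

Recompute each row's even parity and compare to rp:
  r0: data parity 1, sent rp 1 → ok
  r1: data parity 1, sent rp 1 → ok
  r2: data parity 0, sent rp 0 → ok
  r3: data parity 1, sent rp 0 → mismatch
Recompute each column's even parity and compare to cp:
  c0: data parity 0, sent cp 1 → mismatch
  c1: data parity 0, sent cp 0 → ok
  c2: data parity 1, sent cp 1 → ok
Exactly one row (r3) and one column (c0) fail → the flipped bit is at their intersection.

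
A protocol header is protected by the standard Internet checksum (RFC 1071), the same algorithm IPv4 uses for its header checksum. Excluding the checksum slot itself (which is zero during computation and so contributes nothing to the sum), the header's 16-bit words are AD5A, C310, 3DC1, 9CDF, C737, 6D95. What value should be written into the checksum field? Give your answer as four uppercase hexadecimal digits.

One's-complement addition (fold any carry out of bit 15 back into bit 0):
  0xAD5A + 0xC310 = 0x1706A → wrap carry → 0x706B
  0x706B + 0x3DC1 = 0x0AE2C
  0xAE2C + 0x9CDF = 0x14B0B → wrap carry → 0x4B0C
  0x4B0C + 0xC737 = 0x11243 → wrap carry → 0x1244
  0x1244 + 0x6D95 = 0x07FD9
One's-complement sum = 0x7FD9.
Checksum = ~0x7FD9 & 0xFFFF = 0x8026.

8026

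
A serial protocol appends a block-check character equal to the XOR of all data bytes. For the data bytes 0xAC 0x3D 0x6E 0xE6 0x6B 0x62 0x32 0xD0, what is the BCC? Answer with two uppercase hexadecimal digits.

XOR the bytes together:
  start with 0xAC
  0xAC ⊕ 0x3D = 0x91
  0x91 ⊕ 0x6E = 0xFF
  0xFF ⊕ 0xE6 = 0x19
  0x19 ⊕ 0x6B = 0x72
  0x72 ⊕ 0x62 = 0x10
  0x10 ⊕ 0x32 = 0x22
  0x22 ⊕ 0xD0 = 0xF2

F2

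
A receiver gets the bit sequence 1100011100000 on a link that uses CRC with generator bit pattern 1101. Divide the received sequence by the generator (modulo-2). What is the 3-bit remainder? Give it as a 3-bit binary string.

Modulo-2 division of 1100011100000 by 1101:
  pos 0: 1100 XOR 1101 = 0001
  pos 3: 1011 XOR 1101 = 0110
  pos 4: 1101 XOR 1101 = 0000
Remainder = 000 (zero — the frame passes the CRC check).

000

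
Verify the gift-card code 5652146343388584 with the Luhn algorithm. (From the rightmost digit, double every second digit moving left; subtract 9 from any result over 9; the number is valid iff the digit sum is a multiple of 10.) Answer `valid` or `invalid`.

valid

From the right, keep odd positions and double even positions (subtract 9 from any doubled value over 9):
  doubled (positions 2,4,...): 7 7 6 8 3 2 1 1 → sum 35
  kept (positions 1,3,...): 4 5 8 3 3 4 2 6 → sum 35
Total = 70.
70 mod 10 = 0, so the number is valid.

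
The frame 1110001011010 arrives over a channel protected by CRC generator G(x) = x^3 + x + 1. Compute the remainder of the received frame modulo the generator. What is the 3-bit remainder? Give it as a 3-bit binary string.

Modulo-2 division of 1110001011010 by 1011:
  pos 0: 1110 XOR 1011 = 0101
  pos 1: 1010 XOR 1011 = 0001
  pos 4: 1010 XOR 1011 = 0001
  pos 7: 1110 XOR 1011 = 0101
  pos 8: 1011 XOR 1011 = 0000
Remainder = 000 (zero — the frame passes the CRC check).

000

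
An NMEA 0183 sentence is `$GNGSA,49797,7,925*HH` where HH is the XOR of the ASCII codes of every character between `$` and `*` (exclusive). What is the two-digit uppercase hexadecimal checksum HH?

XOR the ASCII codes of the payload characters:
  'G' = 0x47 → acc = 0x47
  'N' = 0x4E → acc = 0x09
  'G' = 0x47 → acc = 0x4E
  'S' = 0x53 → acc = 0x1D
  'A' = 0x41 → acc = 0x5C
  ',' = 0x2C → acc = 0x70
  '4' = 0x34 → acc = 0x44
  '9' = 0x39 → acc = 0x7D
  '7' = 0x37 → acc = 0x4A
  '9' = 0x39 → acc = 0x73
  '7' = 0x37 → acc = 0x44
  ',' = 0x2C → acc = 0x68
  '7' = 0x37 → acc = 0x5F
  ',' = 0x2C → acc = 0x73
  '9' = 0x39 → acc = 0x4A
  '2' = 0x32 → acc = 0x78
  '5' = 0x35 → acc = 0x4D
Checksum = 0x4D.

4D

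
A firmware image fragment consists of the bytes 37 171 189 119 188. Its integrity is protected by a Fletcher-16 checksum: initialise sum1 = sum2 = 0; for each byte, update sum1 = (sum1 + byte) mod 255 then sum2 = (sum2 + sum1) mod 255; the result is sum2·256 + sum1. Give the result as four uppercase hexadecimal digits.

Running sums (mod 255):
  after byte 0 (37): sum1=37, sum2=37
  after byte 1 (171): sum1=208, sum2=245
  after byte 2 (189): sum1=142, sum2=132
  after byte 3 (119): sum1=6, sum2=138
  after byte 4 (188): sum1=194, sum2=77
Checksum = sum2·256 + sum1 = 77·256 + 194 = 19906 = 0x4DC2.

4DC2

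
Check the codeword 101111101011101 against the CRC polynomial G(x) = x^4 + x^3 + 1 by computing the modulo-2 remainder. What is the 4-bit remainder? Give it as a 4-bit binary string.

1000

Modulo-2 division of 101111101011101 by 11001:
  pos 0: 10111 XOR 11001 = 01110
  pos 1: 11101 XOR 11001 = 00100
  pos 3: 10010 XOR 11001 = 01011
  pos 4: 10111 XOR 11001 = 01110
  pos 5: 11100 XOR 11001 = 00101
  pos 7: 10111 XOR 11001 = 01110
  pos 8: 11101 XOR 11001 = 00100
  pos 10: 10001 XOR 11001 = 01000
Remainder = 1000 (nonzero — an error is detected).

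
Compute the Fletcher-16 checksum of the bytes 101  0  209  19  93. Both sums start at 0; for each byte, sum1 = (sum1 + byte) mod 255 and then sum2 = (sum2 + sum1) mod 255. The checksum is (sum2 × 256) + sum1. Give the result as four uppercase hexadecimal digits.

Running sums (mod 255):
  after byte 0 (101): sum1=101, sum2=101
  after byte 1 (0): sum1=101, sum2=202
  after byte 2 (209): sum1=55, sum2=2
  after byte 3 (19): sum1=74, sum2=76
  after byte 4 (93): sum1=167, sum2=243
Checksum = sum2·256 + sum1 = 243·256 + 167 = 62375 = 0xF3A7.

F3A7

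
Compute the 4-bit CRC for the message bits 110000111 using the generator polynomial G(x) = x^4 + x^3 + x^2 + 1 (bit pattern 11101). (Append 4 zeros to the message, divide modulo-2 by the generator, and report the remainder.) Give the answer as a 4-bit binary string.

Append 4 zeros: 1100001110000. Divide by 11101 (XOR where the leading bit is 1):
  pos 0: 11000 XOR 11101 = 00101
  pos 2: 10101 XOR 11101 = 01000
  pos 3: 10001 XOR 11101 = 01100
  pos 4: 11001 XOR 11101 = 00100
  pos 6: 10000 XOR 11101 = 01101
  pos 7: 11010 XOR 11101 = 00111
Remainder (last 4 bits) = 1110. This is the CRC / FCS.

1110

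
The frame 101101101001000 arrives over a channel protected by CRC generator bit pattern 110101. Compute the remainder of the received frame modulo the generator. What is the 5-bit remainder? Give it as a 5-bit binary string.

10000

Modulo-2 division of 101101101001000 by 110101:
  pos 0: 101101 XOR 110101 = 011000
  pos 1: 110001 XOR 110101 = 000100
  pos 4: 100010 XOR 110101 = 010111
  pos 5: 101110 XOR 110101 = 011011
  pos 6: 110111 XOR 110101 = 000010
Remainder = 10000 (nonzero — an error is detected).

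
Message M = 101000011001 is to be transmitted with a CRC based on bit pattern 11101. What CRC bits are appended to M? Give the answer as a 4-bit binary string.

Append 4 zeros: 1010000110010000. Divide by 11101 (XOR where the leading bit is 1):
  pos 0: 10100 XOR 11101 = 01001
  pos 1: 10010 XOR 11101 = 01111
  pos 2: 11110 XOR 11101 = 00011
  pos 5: 11110 XOR 11101 = 00011
  pos 8: 11010 XOR 11101 = 00111
  pos 10: 11100 XOR 11101 = 00001
Remainder (last 4 bits) = 0010. This is the CRC / FCS.

0010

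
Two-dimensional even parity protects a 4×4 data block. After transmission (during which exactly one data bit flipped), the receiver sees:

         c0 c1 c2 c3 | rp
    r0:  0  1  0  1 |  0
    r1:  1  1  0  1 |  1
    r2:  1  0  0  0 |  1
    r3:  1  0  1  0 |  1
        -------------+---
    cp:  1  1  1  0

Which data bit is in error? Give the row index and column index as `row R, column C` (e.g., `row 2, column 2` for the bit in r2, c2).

row 3, column 1

Recompute each row's even parity and compare to rp:
  r0: data parity 0, sent rp 0 → ok
  r1: data parity 1, sent rp 1 → ok
  r2: data parity 1, sent rp 1 → ok
  r3: data parity 0, sent rp 1 → mismatch
Recompute each column's even parity and compare to cp:
  c0: data parity 1, sent cp 1 → ok
  c1: data parity 0, sent cp 1 → mismatch
  c2: data parity 1, sent cp 1 → ok
  c3: data parity 0, sent cp 0 → ok
Exactly one row (r3) and one column (c1) fail → the flipped bit is at their intersection.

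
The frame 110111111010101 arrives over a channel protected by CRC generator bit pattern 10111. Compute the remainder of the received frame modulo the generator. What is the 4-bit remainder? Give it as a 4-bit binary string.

Modulo-2 division of 110111111010101 by 10111:
  pos 0: 11011 XOR 10111 = 01100
  pos 1: 11001 XOR 10111 = 01110
  pos 2: 11101 XOR 10111 = 01010
  pos 3: 10101 XOR 10111 = 00010
  pos 6: 10101 XOR 10111 = 00010
  pos 9: 10010 XOR 10111 = 00101
Remainder = 1011 (nonzero — an error is detected).

1011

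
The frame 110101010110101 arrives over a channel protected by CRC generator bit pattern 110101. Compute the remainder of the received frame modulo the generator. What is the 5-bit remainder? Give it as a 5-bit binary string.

Modulo-2 division of 110101010110101 by 110101:
  pos 0: 110101 XOR 110101 = 000000
  pos 7: 101101 XOR 110101 = 011000
  pos 8: 110000 XOR 110101 = 000101
Remainder = 01011 (nonzero — an error is detected).

01011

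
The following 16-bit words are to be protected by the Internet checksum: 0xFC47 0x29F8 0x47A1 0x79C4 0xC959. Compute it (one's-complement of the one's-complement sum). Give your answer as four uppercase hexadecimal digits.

One's-complement addition (fold any carry out of bit 15 back into bit 0):
  0xFC47 + 0x29F8 = 0x1263F → wrap carry → 0x2640
  0x2640 + 0x47A1 = 0x06DE1
  0x6DE1 + 0x79C4 = 0x0E7A5
  0xE7A5 + 0xC959 = 0x1B0FE → wrap carry → 0xB0FF
One's-complement sum = 0xB0FF.
Checksum = ~0xB0FF & 0xFFFF = 0x4F00.

4F00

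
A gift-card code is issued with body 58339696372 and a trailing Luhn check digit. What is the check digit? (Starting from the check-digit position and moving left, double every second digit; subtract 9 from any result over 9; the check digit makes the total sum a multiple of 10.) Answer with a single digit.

Partial digits right→left: 2 7 3 6 9 6 9 3 3 8 5
Double every second digit counting from the check-digit position (so the 1st, 3rd, 5th, ... of the partial from the right).
  doubled (with −9 where >9): 4 6 9 9 6 1 → sum 35
  kept as-is: 7 6 6 3 8 → sum 30
Total = 35 + 30 = 65.
Check digit = (10 − (65 mod 10)) mod 10 = 5.

5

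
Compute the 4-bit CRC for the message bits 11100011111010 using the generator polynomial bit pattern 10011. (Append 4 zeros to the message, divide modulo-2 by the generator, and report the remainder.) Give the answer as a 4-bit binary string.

1100

Append 4 zeros: 111000111110100000. Divide by 10011 (XOR where the leading bit is 1):
  pos 0: 11100 XOR 10011 = 01111
  pos 1: 11110 XOR 10011 = 01101
  pos 2: 11011 XOR 10011 = 01000
  pos 3: 10001 XOR 10011 = 00010
  pos 6: 10111 XOR 10011 = 00100
  pos 8: 10001 XOR 10011 = 00010
  pos 11: 10000 XOR 10011 = 00011
Remainder (last 4 bits) = 1100. This is the CRC / FCS.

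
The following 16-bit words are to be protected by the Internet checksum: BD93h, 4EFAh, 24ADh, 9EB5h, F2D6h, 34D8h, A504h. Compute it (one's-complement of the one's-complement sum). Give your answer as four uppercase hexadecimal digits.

One's-complement addition (fold any carry out of bit 15 back into bit 0):
  0xBD93 + 0x4EFA = 0x10C8D → wrap carry → 0x0C8E
  0x0C8E + 0x24AD = 0x0313B
  0x313B + 0x9EB5 = 0x0CFF0
  0xCFF0 + 0xF2D6 = 0x1C2C6 → wrap carry → 0xC2C7
  0xC2C7 + 0x34D8 = 0x0F79F
  0xF79F + 0xA504 = 0x19CA3 → wrap carry → 0x9CA4
One's-complement sum = 0x9CA4.
Checksum = ~0x9CA4 & 0xFFFF = 0x635B.

635B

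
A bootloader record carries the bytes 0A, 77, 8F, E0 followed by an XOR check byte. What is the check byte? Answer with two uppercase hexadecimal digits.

12

XOR the bytes together:
  start with 0x0A
  0x0A ⊕ 0x77 = 0x7D
  0x7D ⊕ 0x8F = 0xF2
  0xF2 ⊕ 0xE0 = 0x12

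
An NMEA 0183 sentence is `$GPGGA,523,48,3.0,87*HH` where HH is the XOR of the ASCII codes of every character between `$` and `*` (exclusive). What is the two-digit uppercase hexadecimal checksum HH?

4C

XOR the ASCII codes of the payload characters:
  'G' = 0x47 → acc = 0x47
  'P' = 0x50 → acc = 0x17
  'G' = 0x47 → acc = 0x50
  'G' = 0x47 → acc = 0x17
  'A' = 0x41 → acc = 0x56
  ',' = 0x2C → acc = 0x7A
  '5' = 0x35 → acc = 0x4F
  '2' = 0x32 → acc = 0x7D
  '3' = 0x33 → acc = 0x4E
  ',' = 0x2C → acc = 0x62
  '4' = 0x34 → acc = 0x56
  '8' = 0x38 → acc = 0x6E
  ',' = 0x2C → acc = 0x42
  '3' = 0x33 → acc = 0x71
  '.' = 0x2E → acc = 0x5F
  '0' = 0x30 → acc = 0x6F
  ',' = 0x2C → acc = 0x43
  '8' = 0x38 → acc = 0x7B
  '7' = 0x37 → acc = 0x4C
Checksum = 0x4C.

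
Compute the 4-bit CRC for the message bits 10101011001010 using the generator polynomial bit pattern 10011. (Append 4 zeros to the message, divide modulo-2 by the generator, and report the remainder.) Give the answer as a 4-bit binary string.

Append 4 zeros: 101010110010100000. Divide by 10011 (XOR where the leading bit is 1):
  pos 0: 10101 XOR 10011 = 00110
  pos 2: 11001 XOR 10011 = 01010
  pos 3: 10101 XOR 10011 = 00110
  pos 5: 11000 XOR 10011 = 01011
  pos 6: 10111 XOR 10011 = 00100
  pos 8: 10001 XOR 10011 = 00010
  pos 11: 10000 XOR 10011 = 00011
Remainder (last 4 bits) = 1100. This is the CRC / FCS.

1100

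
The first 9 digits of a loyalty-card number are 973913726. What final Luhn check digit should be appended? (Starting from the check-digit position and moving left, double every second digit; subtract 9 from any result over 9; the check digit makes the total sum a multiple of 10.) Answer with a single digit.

Partial digits right→left: 6 2 7 3 1 9 3 7 9
Double every second digit counting from the check-digit position (so the 1st, 3rd, 5th, ... of the partial from the right).
  doubled (with −9 where >9): 3 5 2 6 9 → sum 25
  kept as-is: 2 3 9 7 → sum 21
Total = 25 + 21 = 46.
Check digit = (10 − (46 mod 10)) mod 10 = 4.

4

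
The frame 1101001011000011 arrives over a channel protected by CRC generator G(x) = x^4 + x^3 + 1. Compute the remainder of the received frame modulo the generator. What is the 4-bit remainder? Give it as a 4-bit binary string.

0000

Modulo-2 division of 1101001011000011 by 11001:
  pos 0: 11010 XOR 11001 = 00011
  pos 3: 11010 XOR 11001 = 00011
  pos 6: 11110 XOR 11001 = 00111
  pos 8: 11100 XOR 11001 = 00101
  pos 10: 10101 XOR 11001 = 01100
  pos 11: 11001 XOR 11001 = 00000
Remainder = 0000 (zero — the frame passes the CRC check).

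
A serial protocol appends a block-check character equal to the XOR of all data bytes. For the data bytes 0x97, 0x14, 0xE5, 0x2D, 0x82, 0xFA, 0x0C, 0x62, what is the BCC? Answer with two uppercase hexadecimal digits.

XOR the bytes together:
  start with 0x97
  0x97 ⊕ 0x14 = 0x83
  0x83 ⊕ 0xE5 = 0x66
  0x66 ⊕ 0x2D = 0x4B
  0x4B ⊕ 0x82 = 0xC9
  0xC9 ⊕ 0xFA = 0x33
  0x33 ⊕ 0x0C = 0x3F
  0x3F ⊕ 0x62 = 0x5D

5D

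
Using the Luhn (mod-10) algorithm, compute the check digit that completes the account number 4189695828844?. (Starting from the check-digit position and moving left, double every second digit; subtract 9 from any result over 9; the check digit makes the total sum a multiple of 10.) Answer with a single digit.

3

Partial digits right→left: 4 4 8 8 2 8 5 9 6 9 8 1 4
Double every second digit counting from the check-digit position (so the 1st, 3rd, 5th, ... of the partial from the right).
  doubled (with −9 where >9): 8 7 4 1 3 7 8 → sum 38
  kept as-is: 4 8 8 9 9 1 → sum 39
Total = 38 + 39 = 77.
Check digit = (10 − (77 mod 10)) mod 10 = 3.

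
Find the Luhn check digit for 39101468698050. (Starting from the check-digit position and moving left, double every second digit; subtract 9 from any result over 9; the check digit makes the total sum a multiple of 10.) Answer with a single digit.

7

Partial digits right→left: 0 5 0 8 9 6 8 6 4 1 0 1 9 3
Double every second digit counting from the check-digit position (so the 1st, 3rd, 5th, ... of the partial from the right).
  doubled (with −9 where >9): 0 0 9 7 8 0 9 → sum 33
  kept as-is: 5 8 6 6 1 1 3 → sum 30
Total = 33 + 30 = 63.
Check digit = (10 − (63 mod 10)) mod 10 = 7.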